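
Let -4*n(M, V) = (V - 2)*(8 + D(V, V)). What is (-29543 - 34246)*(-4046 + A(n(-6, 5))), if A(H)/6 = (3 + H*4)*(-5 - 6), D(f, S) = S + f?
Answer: 43376520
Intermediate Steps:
n(M, V) = -(-2 + V)*(8 + 2*V)/4 (n(M, V) = -(V - 2)*(8 + (V + V))/4 = -(-2 + V)*(8 + 2*V)/4)
A(H) = -198 - 264*H (A(H) = 6*((3 + H*4)*(-5 - 6)) = 6*((3 + 4*H)*(-11)) = 6*(-33 - 44*H) = -198 - 264*H)
(-29543 - 34246)*(-4046 + A(n(-6, 5))) = (-29543 - 34246)*(-4046 + (-198 - 264*(4 - 1*5 - 1/2*5**2))) = -63789*(-4046 + (-198 - 264*(4 - 5 - 1/2*25))) = -63789*(-4046 + (-198 - 264*(4 - 5 - 25/2))) = -63789*(-4046 + (-198 - 264*(-27/2))) = -63789*(-4046 + (-198 + 3564)) = -63789*(-4046 + 3366) = -63789*(-680) = 43376520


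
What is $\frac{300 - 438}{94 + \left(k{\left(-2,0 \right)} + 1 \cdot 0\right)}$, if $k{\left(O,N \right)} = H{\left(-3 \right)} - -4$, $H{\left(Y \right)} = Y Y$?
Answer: $- \frac{138}{107} \approx -1.2897$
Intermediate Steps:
$H{\left(Y \right)} = Y^{2}$
$k{\left(O,N \right)} = 13$ ($k{\left(O,N \right)} = \left(-3\right)^{2} - -4 = 9 + 4 = 13$)
$\frac{300 - 438}{94 + \left(k{\left(-2,0 \right)} + 1 \cdot 0\right)} = \frac{300 - 438}{94 + \left(13 + 1 \cdot 0\right)} = - \frac{138}{94 + \left(13 + 0\right)} = - \frac{138}{94 + 13} = - \frac{138}{107}$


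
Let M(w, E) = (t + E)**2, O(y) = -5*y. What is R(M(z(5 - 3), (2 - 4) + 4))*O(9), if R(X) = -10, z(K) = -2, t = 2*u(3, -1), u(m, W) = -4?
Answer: 450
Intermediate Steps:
t = -8 (t = 2*(-4) = -8)
M(w, E) = (-8 + E)**2
R(M(z(5 - 3), (2 - 4) + 4))*O(9) = -(-50)*9 = -10*(-45) = 450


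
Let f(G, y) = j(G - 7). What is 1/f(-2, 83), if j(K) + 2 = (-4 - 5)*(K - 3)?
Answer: 1/106 ≈ 0.0094340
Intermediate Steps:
j(K) = 25 - 9*K (j(K) = -2 + (-4 - 5)*(K - 3) = -2 - 9*(-3 + K) = -2 + (27 - 9*K) = 25 - 9*K)
f(G, y) = 88 - 9*G (f(G, y) = 25 - 9*(G - 7) = 25 - 9*(-7 + G) = 25 + (63 - 9*G) = 88 - 9*G)
1/f(-2, 83) = 1/(88 - 9*(-2)) = 1/(88 + 18) = 1/106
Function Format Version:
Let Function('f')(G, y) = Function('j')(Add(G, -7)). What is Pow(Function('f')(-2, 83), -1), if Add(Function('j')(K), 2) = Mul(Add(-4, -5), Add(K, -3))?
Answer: Rational(1, 106) ≈ 0.0094340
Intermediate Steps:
Function('j')(K) = Add(25, Mul(-9, K)) (Function('j')(K) = Add(-2, Mul(Add(-4, -5), Add(K, -3))) = Add(-2, Mul(-9, Add(-3, K))) = Add(-2, Add(27, Mul(-9, K))) = Add(25, Mul(-9, K)))
Function('f')(G, y) = Add(88, Mul(-9, G)) (Function('f')(G, y) = Add(25, Mul(-9, Add(G, -7))) = Add(25, Mul(-9, Add(-7, G))) = Add(25, Add(63, Mul(-9, G))) = Add(88, Mul(-9, G)))
Pow(Function('f')(-2, 83), -1) = Pow(Add(88, Mul(-9, -2)), -1) = Pow(Add(88, 18), -1) = Pow(106, -1) = Rational(1, 106)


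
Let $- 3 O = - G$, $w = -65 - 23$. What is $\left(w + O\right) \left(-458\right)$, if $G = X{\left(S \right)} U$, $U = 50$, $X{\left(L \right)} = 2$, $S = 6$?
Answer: $\frac{75112}{3} \approx 25037.0$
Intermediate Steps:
$w = -88$ ($w = -65 - 23 = -88$)
$G = 100$ ($G = 2 \cdot 50 = 100$)
$O = \frac{100}{3}$ ($O = - \frac{\left(-1\right) 100}{3} = \left(- \frac{1}{3}\right) \left(-100\right) = \frac{100}{3} \approx 33.333$)
$\left(w + O\right) \left(-458\right) = \left(-88 + \frac{100}{3}\right) \left(-458\right) = \left(- \frac{164}{3}\right) \left(-458\right) = \frac{75112}{3}$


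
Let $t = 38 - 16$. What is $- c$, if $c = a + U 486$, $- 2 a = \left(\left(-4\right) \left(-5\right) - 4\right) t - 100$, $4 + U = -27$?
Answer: $15192$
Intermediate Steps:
$t = 22$
$U = -31$ ($U = -4 - 27 = -31$)
$a = -126$ ($a = - \frac{\left(\left(-4\right) \left(-5\right) - 4\right) 22 - 100}{2} = - \frac{\left(20 - 4\right) 22 - 100}{2} = - \frac{16 \cdot 22 - 100}{2} = - \frac{352 - 100}{2} = \left(- \frac{1}{2}\right) 252 = -126$)
$c = -15192$ ($c = -126 - 15066 = -15192$)
$- c = \left(-1\right) \left(-15192\right) = 15192$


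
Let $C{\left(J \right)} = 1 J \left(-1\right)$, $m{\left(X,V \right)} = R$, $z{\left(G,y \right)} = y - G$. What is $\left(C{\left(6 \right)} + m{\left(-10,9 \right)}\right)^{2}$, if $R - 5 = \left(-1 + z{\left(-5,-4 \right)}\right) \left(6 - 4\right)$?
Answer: $1$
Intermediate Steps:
$R = 5$ ($R = 5 + \left(-1 - -1\right) \left(6 - 4\right) = 5 + \left(-1 + \left(-4 + 5\right)\right) 2 = 5 + \left(-1 + 1\right) 2 = 5 + 0 \cdot 2 = 5 + 0 = 5$)
$m{\left(X,V \right)} = 5$
$C{\left(J \right)} = - J$ ($C{\left(J \right)} = J \left(-1\right) = - J$)
$\left(C{\left(6 \right)} + m{\left(-10,9 \right)}\right)^{2} = \left(\left(-1\right) 6 + 5\right)^{2} = \left(-6 + 5\right)^{2} = \left(-1\right)^{2} = 1$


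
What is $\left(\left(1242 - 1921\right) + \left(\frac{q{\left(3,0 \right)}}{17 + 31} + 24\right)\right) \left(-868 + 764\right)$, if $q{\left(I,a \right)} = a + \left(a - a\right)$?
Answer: $68120$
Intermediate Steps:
$q{\left(I,a \right)} = a$ ($q{\left(I,a \right)} = a + 0 = a$)
$\left(\left(1242 - 1921\right) + \left(\frac{q{\left(3,0 \right)}}{17 + 31} + 24\right)\right) \left(-868 + 764\right) = \left(\left(1242 - 1921\right) + \left(\frac{1}{17 + 31} \cdot 0 + 24\right)\right) \left(-868 + 764\right) = \left(\left(1242 - 1921\right) + \left(\frac{1}{48} \cdot 0 + 24\right)\right) \left(-104\right) = \left(-679 + \left(\frac{1}{48} \cdot 0 + 24\right)\right) \left(-104\right) = \left(-679 + \left(0 + 24\right)\right) \left(-104\right) = \left(-679 + 24\right) \left(-104\right) = \left(-655\right) \left(-104\right) = 68120$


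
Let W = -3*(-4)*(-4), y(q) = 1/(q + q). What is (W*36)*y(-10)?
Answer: 432/5 ≈ 86.400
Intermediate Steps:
y(q) = 1/(2*q)
W = -48 (W = 12*(-4) = -48)
(W*36)*y(-10) = (-48*36)*((½)/(-10)) = -864*(-1)/10 = -1728*(-1/20) = 432/5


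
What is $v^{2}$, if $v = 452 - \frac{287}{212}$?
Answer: $\frac{9127318369}{44944} \approx 2.0308 \cdot 10^{5}$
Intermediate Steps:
$v = \frac{95537}{212}$ ($v = 452 - \frac{287}{212} = \frac{95537}{212} \approx 450.65$)
$v^{2} = \left(\frac{95537}{212}\right)^{2} = \frac{9127318369}{44944}$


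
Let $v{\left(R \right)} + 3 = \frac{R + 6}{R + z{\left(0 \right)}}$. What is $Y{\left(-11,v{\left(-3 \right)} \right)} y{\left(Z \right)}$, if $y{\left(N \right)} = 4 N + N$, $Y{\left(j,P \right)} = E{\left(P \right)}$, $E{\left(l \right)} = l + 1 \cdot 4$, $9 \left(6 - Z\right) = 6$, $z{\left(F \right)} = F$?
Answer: $0$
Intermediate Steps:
$Z = \frac{16}{3}$ ($Z = 6 - \frac{2}{3} = \frac{16}{3} \approx 5.3333$)
$E{\left(l \right)} = 4 + l$ ($E{\left(l \right)} = l + 4 = 4 + l$)
$v{\left(R \right)} = -3 + \frac{6 + R}{R}$ ($v{\left(R \right)} = -3 + \frac{R + 6}{R + 0} = -3 + \frac{6 + R}{R}$)
$Y{\left(j,P \right)} = 4 + P$
$y{\left(N \right)} = 5 N$
$Y{\left(-11,v{\left(-3 \right)} \right)} y{\left(Z \right)} = \left(4 - \left(2 - \frac{6}{-3}\right)\right) 5 \cdot \frac{16}{3} = \left(4 + \left(-2 + 6 \left(- \frac{1}{3}\right)\right)\right) \frac{80}{3} = \left(4 - 4\right) \frac{80}{3} = 0 \cdot \frac{80}{3} = 0$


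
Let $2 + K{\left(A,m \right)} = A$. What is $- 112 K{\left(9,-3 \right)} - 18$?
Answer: $-802$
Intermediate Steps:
$K{\left(A,m \right)} = -2 + A$
$- 112 K{\left(9,-3 \right)} - 18 = - 112 \left(-2 + 9\right) - 18 = \left(-112\right) 7 - 18 = -784 - 18 = -802$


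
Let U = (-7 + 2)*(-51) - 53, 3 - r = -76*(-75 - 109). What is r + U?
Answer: -13779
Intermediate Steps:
r = -13981 (r = 3 - (-76)*(-75 - 109) = 3 - (-76)*(-184) = 3 - 1*13984 = 3 - 13984 = -13981)
U = 202 (U = -5*(-51) - 53 = 255 - 53 = 202)
r + U = -13981 + 202 = -13779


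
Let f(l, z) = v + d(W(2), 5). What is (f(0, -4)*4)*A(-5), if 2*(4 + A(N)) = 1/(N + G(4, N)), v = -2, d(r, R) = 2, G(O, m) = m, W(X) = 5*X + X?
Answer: 0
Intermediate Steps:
W(X) = 6*X
A(N) = -4 + 1/(4*N) (A(N) = -4 + 1/(2*(N + N)) = -4 + 1/(2*((2*N))) = -4 + (1/(2*N))/2 = -4 + 1/(4*N))
f(l, z) = 0 (f(l, z) = -2 + 2 = 0)
(f(0, -4)*4)*A(-5) = (0*4)*(-4 + (1/4)/(-5)) = 0*(-4 + (1/4)*(-1/5)) = 0*(-4 - 1/20) = 0*(-81/20) = 0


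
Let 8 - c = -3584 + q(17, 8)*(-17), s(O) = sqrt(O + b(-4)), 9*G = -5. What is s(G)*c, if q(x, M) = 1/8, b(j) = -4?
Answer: 28753*I*sqrt(41)/24 ≈ 7671.2*I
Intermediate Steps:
q(x, M) = 1/8
G = -5/9 (G = (1/9)*(-5) = -5/9 ≈ -0.55556)
s(O) = sqrt(-4 + O) (s(O) = sqrt(O - 4) = sqrt(-4 + O))
c = 28753/8 (c = 8 - (-3584 + (1/8)*(-17)) = 8 - (-3584 - 17/8) = 8 - 1*(-28689/8) = 8 + 28689/8 = 28753/8 ≈ 3594.1)
s(G)*c = sqrt(-4 - 5/9)*(28753/8) = sqrt(-41/9)*(28753/8) = (I*sqrt(41)/3)*(28753/8) = 28753*I*sqrt(41)/24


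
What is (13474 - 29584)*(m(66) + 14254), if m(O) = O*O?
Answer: -299807100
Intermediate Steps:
m(O) = O²
(13474 - 29584)*(m(66) + 14254) = (13474 - 29584)*(66² + 14254) = -16110*(4356 + 14254) = -16110*18610 = -299807100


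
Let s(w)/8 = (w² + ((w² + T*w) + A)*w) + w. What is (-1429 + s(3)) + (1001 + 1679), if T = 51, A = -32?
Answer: 4467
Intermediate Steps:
s(w) = 8*w + 8*w² + 8*w*(-32 + w² + 51*w) (s(w) = 8*((w² + ((w² + 51*w) - 32)*w) + w) = 8*((w² + (-32 + w² + 51*w)*w) + w) = 8*((w² + w*(-32 + w² + 51*w)) + w) = 8*(w + w² + w*(-32 + w² + 51*w)) = 8*w + 8*w² + 8*w*(-32 + w² + 51*w))
(-1429 + s(3)) + (1001 + 1679) = (-1429 + 8*3*(-31 + 3² + 52*3)) + (1001 + 1679) = (-1429 + 8*3*(-31 + 9 + 156)) + 2680 = (-1429 + 8*3*134) + 2680 = (-1429 + 3216) + 2680 = 1787 + 2680 = 4467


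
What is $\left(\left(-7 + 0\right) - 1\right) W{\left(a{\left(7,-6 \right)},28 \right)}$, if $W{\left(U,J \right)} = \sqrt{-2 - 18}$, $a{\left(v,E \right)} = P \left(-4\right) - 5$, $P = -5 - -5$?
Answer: $- 16 i \sqrt{5} \approx - 35.777 i$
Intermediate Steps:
$P = 0$ ($P = -5 + 5 = 0$)
$a{\left(v,E \right)} = -5$ ($a{\left(v,E \right)} = 0 \left(-4\right) - 5 = 0 - 5 = -5$)
$W{\left(U,J \right)} = 2 i \sqrt{5}$ ($W{\left(U,J \right)} = \sqrt{-20} = 2 i \sqrt{5}$)
$\left(\left(-7 + 0\right) - 1\right) W{\left(a{\left(7,-6 \right)},28 \right)} = \left(\left(-7 + 0\right) - 1\right) 2 i \sqrt{5} = \left(-7 - 1\right) 2 i \sqrt{5} = - 8 \cdot 2 i \sqrt{5} = - 16 i \sqrt{5}$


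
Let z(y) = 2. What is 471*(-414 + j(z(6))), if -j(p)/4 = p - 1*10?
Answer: -179922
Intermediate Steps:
j(p) = 40 - 4*p (j(p) = -4*(p - 1*10) = -4*(p - 10) = -4*(-10 + p) = 40 - 4*p)
471*(-414 + j(z(6))) = 471*(-414 + (40 - 4*2)) = 471*(-414 + (40 - 8)) = 471*(-414 + 32) = 471*(-382) = -179922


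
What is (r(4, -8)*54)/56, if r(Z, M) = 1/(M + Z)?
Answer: -27/112 ≈ -0.24107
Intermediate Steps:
(r(4, -8)*54)/56 = (54/(-8 + 4))/56 = (54/(-4))*(1/56) = -¼*54*(1/56) = -27/2*1/56 = -27/112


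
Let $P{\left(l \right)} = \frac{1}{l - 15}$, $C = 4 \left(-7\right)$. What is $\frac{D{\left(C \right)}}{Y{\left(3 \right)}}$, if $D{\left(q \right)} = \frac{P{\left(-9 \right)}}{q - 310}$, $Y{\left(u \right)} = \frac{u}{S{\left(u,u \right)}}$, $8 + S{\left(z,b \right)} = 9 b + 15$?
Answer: $\frac{17}{12168} \approx 0.0013971$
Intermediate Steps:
$S{\left(z,b \right)} = 7 + 9 b$ ($S{\left(z,b \right)} = -8 + \left(9 b + 15\right) = -8 + \left(15 + 9 b\right) = 7 + 9 b$)
$Y{\left(u \right)} = \frac{u}{7 + 9 u}$
$C = -28$
$P{\left(l \right)} = \frac{1}{-15 + l}$
$D{\left(q \right)} = - \frac{1}{24 \left(-310 + q\right)}$ ($D{\left(q \right)} = \frac{1}{\left(-15 - 9\right) \left(q - 310\right)} = \frac{1}{\left(-24\right) \left(-310 + q\right)} = - \frac{1}{24 \left(-310 + q\right)}$)
$\frac{D{\left(C \right)}}{Y{\left(3 \right)}} = \frac{\left(-1\right) \frac{1}{-7440 + 24 \left(-28\right)}}{3 \frac{1}{7 + 9 \cdot 3}} = \frac{\left(-1\right) \frac{1}{-7440 - 672}}{3 \frac{1}{7 + 27}} = \frac{\left(-1\right) \frac{1}{-8112}}{3 \cdot \frac{1}{34}} = \frac{\left(-1\right) \left(- \frac{1}{8112}\right)}{3 \cdot \frac{1}{34}} = \frac{1}{8112 \cdot \frac{3}{34}} = \frac{1}{8112} \cdot \frac{34}{3} = \frac{17}{12168}$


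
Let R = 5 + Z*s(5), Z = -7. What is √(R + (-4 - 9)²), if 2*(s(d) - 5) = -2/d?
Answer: 3*√390/5 ≈ 11.849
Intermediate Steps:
s(d) = 5 - 1/d (s(d) = 5 + (-2/d)/2 = 5 - 1/d)
R = -143/5 (R = 5 - 7*(5 - 1/5) = 5 - 7*(5 - 1*⅕) = 5 - 7*(5 - ⅕) = 5 - 7*24/5 = 5 - 168/5 = -143/5 ≈ -28.600)
√(R + (-4 - 9)²) = √(-143/5 + (-4 - 9)²) = √(-143/5 + (-13)²) = √(-143/5 + 169) = √(702/5) = 3*√390/5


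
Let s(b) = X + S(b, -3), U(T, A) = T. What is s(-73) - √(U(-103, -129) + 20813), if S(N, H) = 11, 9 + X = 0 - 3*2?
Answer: -4 - √20710 ≈ -147.91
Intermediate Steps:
X = -15 (X = -9 + (0 - 3*2) = -9 + (0 - 6) = -9 - 6 = -15)
s(b) = -4 (s(b) = -15 + 11 = -4)
s(-73) - √(U(-103, -129) + 20813) = -4 - √(-103 + 20813) = -4 - √20710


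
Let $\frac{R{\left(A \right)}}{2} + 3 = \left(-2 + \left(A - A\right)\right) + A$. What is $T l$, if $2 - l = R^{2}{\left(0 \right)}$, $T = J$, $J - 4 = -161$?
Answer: $15386$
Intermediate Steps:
$R{\left(A \right)} = -10 + 2 A$ ($R{\left(A \right)} = -6 + 2 \left(\left(-2 + \left(A - A\right)\right) + A\right) = -6 + 2 \left(\left(-2 + 0\right) + A\right) = -6 + 2 \left(-2 + A\right) = -6 + \left(-4 + 2 A\right) = -10 + 2 A$)
$J = -157$ ($J = 4 - 161 = -157$)
$T = -157$
$l = -98$ ($l = 2 - \left(-10 + 2 \cdot 0\right)^{2} = 2 - \left(-10 + 0\right)^{2} = 2 - \left(-10\right)^{2} = 2 - 100 = -98$)
$T l = \left(-157\right) \left(-98\right) = 15386$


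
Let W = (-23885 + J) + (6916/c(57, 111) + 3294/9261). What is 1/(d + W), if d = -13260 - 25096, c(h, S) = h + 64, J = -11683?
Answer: -41503/3065680822 ≈ -1.3538e-5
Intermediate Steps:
c(h, S) = 64 + h
W = -1473791754/41503 (W = (-23885 - 11683) + (6916/(64 + 57) + 3294/9261) = -35568 + (6916/121 + 3294*(1/9261)) = -35568 + (6916*(1/121) + 122/343) = -35568 + (6916/121 + 122/343) = -35568 + 2386950/41503 = -1473791754/41503 ≈ -35511.)
d = -38356
1/(d + W) = 1/(-38356 - 1473791754/41503) = 1/(-3065680822/41503) = -41503/3065680822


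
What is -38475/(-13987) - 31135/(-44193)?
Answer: 2135810920/618127491 ≈ 3.4553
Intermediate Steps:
-38475/(-13987) - 31135/(-44193) = -38475*(-1/13987) - 31135*(-1/44193) = 38475/13987 + 31135/44193 = 2135810920/618127491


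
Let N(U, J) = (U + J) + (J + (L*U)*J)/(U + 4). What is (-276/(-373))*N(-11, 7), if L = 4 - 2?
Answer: 4692/373 ≈ 12.579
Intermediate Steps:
L = 2
N(U, J) = J + U + (J + 2*J*U)/(4 + U) (N(U, J) = (U + J) + (J + (2*U)*J)/(U + 4) = (J + U) + (J + 2*J*U)/(4 + U) = J + U + (J + 2*J*U)/(4 + U))
(-276/(-373))*N(-11, 7) = (-276/(-373))*(((-11)² + 4*(-11) + 5*7 + 3*7*(-11))/(4 - 11)) = (-276*(-1/373))*((121 - 44 + 35 - 231)/(-7)) = 276*(-⅐*(-119))/373 = (276/373)*17 = 4692/373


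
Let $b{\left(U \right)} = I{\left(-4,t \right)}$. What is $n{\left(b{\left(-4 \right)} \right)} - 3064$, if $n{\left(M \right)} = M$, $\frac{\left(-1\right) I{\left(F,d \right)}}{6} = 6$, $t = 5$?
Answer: $-3100$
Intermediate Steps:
$I{\left(F,d \right)} = -36$ ($I{\left(F,d \right)} = \left(-6\right) 6 = -36$)
$b{\left(U \right)} = -36$
$n{\left(b{\left(-4 \right)} \right)} - 3064 = -36 - 3064 = -3100$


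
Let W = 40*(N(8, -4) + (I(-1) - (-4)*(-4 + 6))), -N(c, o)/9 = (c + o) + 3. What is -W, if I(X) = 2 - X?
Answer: 2080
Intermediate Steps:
N(c, o) = -27 - 9*c - 9*o (N(c, o) = -9*((c + o) + 3) = -9*(3 + c + o) = -27 - 9*c - 9*o)
W = -2080 (W = 40*((-27 - 9*8 - 9*(-4)) + ((2 - 1*(-1)) - (-4)*(-4 + 6))) = 40*((-27 - 72 + 36) + ((2 + 1) - (-4)*2)) = 40*(-63 + (3 - 1*(-8))) = 40*(-63 + (3 + 8)) = 40*(-63 + 11) = 40*(-52) = -2080)
-W = -1*(-2080) = 2080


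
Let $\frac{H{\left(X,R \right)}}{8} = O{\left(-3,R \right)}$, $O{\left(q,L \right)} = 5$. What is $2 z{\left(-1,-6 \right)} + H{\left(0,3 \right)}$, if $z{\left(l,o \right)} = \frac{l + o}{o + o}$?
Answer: $\frac{247}{6} \approx 41.167$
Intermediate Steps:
$H{\left(X,R \right)} = 40$ ($H{\left(X,R \right)} = 8 \cdot 5 = 40$)
$z{\left(l,o \right)} = \frac{l + o}{2 o}$
$2 z{\left(-1,-6 \right)} + H{\left(0,3 \right)} = 2 \frac{-1 - 6}{2 \left(-6\right)} + 40 = 2 \cdot \frac{1}{2} \left(- \frac{1}{6}\right) \left(-7\right) + 40 = 2 \cdot \frac{7}{12} + 40 = \frac{7}{6} + 40 = \frac{247}{6}$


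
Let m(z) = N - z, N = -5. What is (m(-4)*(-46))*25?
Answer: 1150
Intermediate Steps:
m(z) = -5 - z
(m(-4)*(-46))*25 = ((-5 - 1*(-4))*(-46))*25 = ((-5 + 4)*(-46))*25 = -1*(-46)*25 = 46*25 = 1150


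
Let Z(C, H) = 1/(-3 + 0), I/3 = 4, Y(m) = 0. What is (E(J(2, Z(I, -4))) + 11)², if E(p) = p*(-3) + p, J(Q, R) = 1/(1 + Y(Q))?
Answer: 81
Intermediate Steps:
I = 12 (I = 3*4 = 12)
Z(C, H) = -⅓ (Z(C, H) = 1/(-3) = -⅓)
J(Q, R) = 1 (J(Q, R) = 1/(1 + 0) = 1/1 = 1)
E(p) = -2*p (E(p) = -3*p + p = -2*p)
(E(J(2, Z(I, -4))) + 11)² = (-2*1 + 11)² = (-2 + 11)² = 9² = 81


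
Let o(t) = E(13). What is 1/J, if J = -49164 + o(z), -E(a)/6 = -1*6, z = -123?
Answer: -1/49128 ≈ -2.0355e-5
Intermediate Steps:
E(a) = 36 (E(a) = -(-6)*6 = -6*(-6) = 36)
o(t) = 36
J = -49128 (J = -49164 + 36 = -49128)
1/J = 1/(-49128) = -1/49128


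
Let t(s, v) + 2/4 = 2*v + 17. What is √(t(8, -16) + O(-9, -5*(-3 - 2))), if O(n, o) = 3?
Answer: 5*I*√2/2 ≈ 3.5355*I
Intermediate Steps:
t(s, v) = 33/2 + 2*v (t(s, v) = -½ + (2*v + 17) = -½ + (17 + 2*v) = 33/2 + 2*v)
√(t(8, -16) + O(-9, -5*(-3 - 2))) = √((33/2 + 2*(-16)) + 3) = √((33/2 - 32) + 3) = √(-31/2 + 3) = √(-25/2) = 5*I*√2/2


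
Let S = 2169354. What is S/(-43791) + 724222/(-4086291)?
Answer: -269585640352/5422508157 ≈ -49.716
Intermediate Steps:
S/(-43791) + 724222/(-4086291) = 2169354/(-43791) + 724222/(-4086291) = 2169354*(-1/43791) + 724222*(-1/4086291) = -65738/1327 - 724222/4086291 = -269585640352/5422508157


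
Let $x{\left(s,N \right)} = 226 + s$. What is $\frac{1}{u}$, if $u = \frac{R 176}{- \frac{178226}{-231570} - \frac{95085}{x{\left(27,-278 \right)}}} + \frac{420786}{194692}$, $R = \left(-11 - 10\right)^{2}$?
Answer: $- \frac{16711374337579}{3422178284347638} \approx -0.0048833$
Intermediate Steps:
$R = 441$ ($R = \left(-21\right)^{2} = 441$)
$u = - \frac{3422178284347638}{16711374337579}$ ($u = \frac{441 \cdot 176}{- \frac{178226}{-231570} - \frac{95085}{226 + 27}} + \frac{420786}{194692} = \frac{77616}{\left(-178226\right) \left(- \frac{1}{231570}\right) - \frac{95085}{253}} + 420786 \cdot \frac{1}{194692} = \frac{77616}{\frac{89113}{115785} - \frac{95085}{253}} + \frac{210393}{97346} = \frac{77616}{- \frac{10986871136}{29293605}} + \frac{210393}{97346} = 77616 \left(- \frac{29293605}{10986871136}\right) + \frac{210393}{97346} = - \frac{142103277855}{686679446} + \frac{210393}{97346} = - \frac{3422178284347638}{16711374337579} \approx -204.78$)
$\frac{1}{u} = \frac{1}{- \frac{3422178284347638}{16711374337579}} = - \frac{16711374337579}{3422178284347638}$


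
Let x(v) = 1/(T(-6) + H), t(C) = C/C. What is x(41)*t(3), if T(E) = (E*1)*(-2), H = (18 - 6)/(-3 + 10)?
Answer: 7/96 ≈ 0.072917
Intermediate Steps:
H = 12/7 ≈ 1.7143
t(C) = 1
T(E) = -2*E (T(E) = E*(-2) = -2*E)
x(v) = 7/96 (x(v) = 1/(-2*(-6) + 12/7) = 1/(12 + 12/7) = 1/(96/7) = 7/96)
x(41)*t(3) = (7/96)*1 = 7/96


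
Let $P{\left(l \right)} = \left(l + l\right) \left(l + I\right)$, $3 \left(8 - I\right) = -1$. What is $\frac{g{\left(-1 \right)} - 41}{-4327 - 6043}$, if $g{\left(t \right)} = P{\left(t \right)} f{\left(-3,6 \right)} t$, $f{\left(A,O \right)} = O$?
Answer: $- \frac{47}{10370} \approx -0.0045323$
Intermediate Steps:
$I = \frac{25}{3}$ ($I = 8 - - \frac{1}{3} = 8 + \frac{1}{3} = \frac{25}{3} \approx 8.3333$)
$P{\left(l \right)} = 2 l \left(\frac{25}{3} + l\right)$ ($P{\left(l \right)} = \left(l + l\right) \left(l + \frac{25}{3}\right) = 2 l \left(\frac{25}{3} + l\right)$)
$g{\left(t \right)} = 4 t^{2} \left(25 + 3 t\right)$ ($g{\left(t \right)} = \frac{2 t \left(25 + 3 t\right)}{3} \cdot 6 t = 4 t \left(25 + 3 t\right) t = 4 t^{2} \left(25 + 3 t\right)$)
$\frac{g{\left(-1 \right)} - 41}{-4327 - 6043} = \frac{\left(-1\right)^{2} \left(100 + 12 \left(-1\right)\right) - 41}{-4327 - 6043} = \frac{1 \left(100 - 12\right) - 41}{-10370} = - \frac{1 \cdot 88 - 41}{10370} = - \frac{88 - 41}{10370} = \left(- \frac{1}{10370}\right) 47 = - \frac{47}{10370}$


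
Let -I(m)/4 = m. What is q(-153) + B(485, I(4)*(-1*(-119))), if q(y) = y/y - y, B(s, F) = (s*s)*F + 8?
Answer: -447868238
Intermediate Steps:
I(m) = -4*m
B(s, F) = 8 + F*s² (B(s, F) = s²*F + 8 = F*s² + 8 = 8 + F*s²)
q(y) = 1 - y
q(-153) + B(485, I(4)*(-1*(-119))) = (1 - 1*(-153)) + (8 + ((-4*4)*(-1*(-119)))*485²) = (1 + 153) + (8 - 16*119*235225) = 154 + (8 - 1904*235225) = 154 + (8 - 447868400) = 154 - 447868392 = -447868238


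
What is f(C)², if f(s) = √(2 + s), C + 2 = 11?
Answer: 11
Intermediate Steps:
C = 9 (C = -2 + 11 = 9)
f(C)² = (√(2 + 9))² = (√11)² = 11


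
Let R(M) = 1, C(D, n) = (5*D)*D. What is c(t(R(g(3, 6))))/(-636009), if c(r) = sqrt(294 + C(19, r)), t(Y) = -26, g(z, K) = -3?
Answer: -sqrt(2099)/636009 ≈ -7.2035e-5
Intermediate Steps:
C(D, n) = 5*D**2
c(r) = sqrt(2099) (c(r) = sqrt(294 + 5*19**2) = sqrt(294 + 5*361) = sqrt(294 + 1805) = sqrt(2099))
c(t(R(g(3, 6))))/(-636009) = sqrt(2099)/(-636009) = sqrt(2099)*(-1/636009) = -sqrt(2099)/636009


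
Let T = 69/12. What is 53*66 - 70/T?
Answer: 80174/23 ≈ 3485.8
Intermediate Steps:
T = 23/4 (T = 69*(1/12) = 23/4 ≈ 5.7500)
53*66 - 70/T = 53*66 - 70/23/4 = 3498 - 70*4/23 = 3498 - 280/23 = 80174/23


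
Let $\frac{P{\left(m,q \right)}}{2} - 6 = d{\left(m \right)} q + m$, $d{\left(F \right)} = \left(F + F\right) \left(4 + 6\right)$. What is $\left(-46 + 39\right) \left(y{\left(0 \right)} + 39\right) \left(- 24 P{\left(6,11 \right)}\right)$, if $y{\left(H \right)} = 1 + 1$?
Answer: $18349632$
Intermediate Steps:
$y{\left(H \right)} = 2$
$d{\left(F \right)} = 20 F$ ($d{\left(F \right)} = 2 F 10 = 20 F$)
$P{\left(m,q \right)} = 12 + 2 m + 40 m q$ ($P{\left(m,q \right)} = 12 + 2 \left(20 m q + m\right) = 12 + 2 \left(m + 20 m q\right) = 12 + \left(2 m + 40 m q\right) = 12 + 2 m + 40 m q$)
$\left(-46 + 39\right) \left(y{\left(0 \right)} + 39\right) \left(- 24 P{\left(6,11 \right)}\right) = \left(-46 + 39\right) \left(2 + 39\right) \left(- 24 \left(12 + 2 \cdot 6 + 40 \cdot 6 \cdot 11\right)\right) = \left(-7\right) 41 \left(- 24 \left(12 + 12 + 2640\right)\right) = - 287 \left(\left(-24\right) 2664\right) = \left(-287\right) \left(-63936\right) = 18349632$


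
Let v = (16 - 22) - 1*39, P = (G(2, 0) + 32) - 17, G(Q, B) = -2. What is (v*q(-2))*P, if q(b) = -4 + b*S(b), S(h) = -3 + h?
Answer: -3510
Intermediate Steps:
q(b) = -4 + b*(-3 + b)
P = 13 (P = (-2 + 32) - 17 = 30 - 17 = 13)
v = -45 (v = -6 - 39 = -45)
(v*q(-2))*P = -45*(-4 - 2*(-3 - 2))*13 = -45*(-4 - 2*(-5))*13 = -45*(-4 + 10)*13 = -45*6*13 = -270*13 = -3510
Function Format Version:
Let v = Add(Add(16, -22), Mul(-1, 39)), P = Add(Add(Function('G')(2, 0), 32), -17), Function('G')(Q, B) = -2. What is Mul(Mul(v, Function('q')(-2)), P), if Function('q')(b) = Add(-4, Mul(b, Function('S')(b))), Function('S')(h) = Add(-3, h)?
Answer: -3510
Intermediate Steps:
Function('q')(b) = Add(-4, Mul(b, Add(-3, b)))
P = 13 (P = Add(Add(-2, 32), -17) = Add(30, -17) = 13)
v = -45 (v = Add(-6, -39) = -45)
Mul(Mul(v, Function('q')(-2)), P) = Mul(Mul(-45, Add(-4, Mul(-2, Add(-3, -2)))), 13) = Mul(Mul(-45, Add(-4, Mul(-2, -5))), 13) = Mul(Mul(-45, Add(-4, 10)), 13) = Mul(Mul(-45, 6), 13) = Mul(-270, 13) = -3510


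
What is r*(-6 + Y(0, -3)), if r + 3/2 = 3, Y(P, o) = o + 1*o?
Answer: -18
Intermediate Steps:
Y(P, o) = 2*o (Y(P, o) = o + o = 2*o)
r = 3/2 (r = -3/2 + 3 = 3/2 ≈ 1.5000)
r*(-6 + Y(0, -3)) = 3*(-6 + 2*(-3))/2 = 3*(-6 - 6)/2 = (3/2)*(-12) = -18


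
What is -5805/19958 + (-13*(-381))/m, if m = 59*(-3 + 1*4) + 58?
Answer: 2517251/59874 ≈ 42.042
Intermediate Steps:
m = 117 (m = 59*(-3 + 4) + 58 = 59*1 + 58 = 59 + 58 = 117)
-5805/19958 + (-13*(-381))/m = -5805/19958 - 13*(-381)/117 = -5805*1/19958 + 4953*(1/117) = -5805/19958 + 127/3 = 2517251/59874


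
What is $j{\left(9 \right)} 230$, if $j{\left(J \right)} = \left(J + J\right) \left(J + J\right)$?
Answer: $74520$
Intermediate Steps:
$j{\left(J \right)} = 4 J^{2}$ ($j{\left(J \right)} = 2 J 2 J = 4 J^{2}$)
$j{\left(9 \right)} 230 = 4 \cdot 9^{2} \cdot 230 = 4 \cdot 81 \cdot 230 = 324 \cdot 230 = 74520$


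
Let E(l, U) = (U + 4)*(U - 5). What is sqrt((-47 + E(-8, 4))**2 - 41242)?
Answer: I*sqrt(38217) ≈ 195.49*I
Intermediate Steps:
E(l, U) = (-5 + U)*(4 + U) (E(l, U) = (4 + U)*(-5 + U) = (-5 + U)*(4 + U))
sqrt((-47 + E(-8, 4))**2 - 41242) = sqrt((-47 + (-20 + 4**2 - 1*4))**2 - 41242) = sqrt((-47 + (-20 + 16 - 4))**2 - 41242) = sqrt((-47 - 8)**2 - 41242) = sqrt((-55)**2 - 41242) = sqrt(3025 - 41242) = sqrt(-38217) = I*sqrt(38217)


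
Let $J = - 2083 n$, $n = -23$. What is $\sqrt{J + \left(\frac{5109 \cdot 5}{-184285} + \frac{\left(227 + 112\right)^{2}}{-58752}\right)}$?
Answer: $\frac{\sqrt{43332964427261704506}}{30075312} \approx 218.88$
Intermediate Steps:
$J = 47909$ ($J = \left(-2083\right) \left(-23\right) = 47909$)
$\sqrt{J + \left(\frac{5109 \cdot 5}{-184285} + \frac{\left(227 + 112\right)^{2}}{-58752}\right)} = \sqrt{47909 + \left(\frac{5109 \cdot 5}{-184285} + \frac{\left(227 + 112\right)^{2}}{-58752}\right)} = \sqrt{47909 + \left(25545 \left(- \frac{1}{184285}\right) + 339^{2} \left(- \frac{1}{58752}\right)\right)} = \sqrt{47909 + \left(- \frac{5109}{36857} + 114921 \left(- \frac{1}{58752}\right)\right)} = \sqrt{47909 - \frac{503978585}{240602496}} = \sqrt{\frac{11526521002279}{240602496}} = \frac{\sqrt{43332964427261704506}}{30075312}$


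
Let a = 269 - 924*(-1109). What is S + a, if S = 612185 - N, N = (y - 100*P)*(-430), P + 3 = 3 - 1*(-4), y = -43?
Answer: 1446680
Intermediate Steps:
P = 4 (P = -3 + (3 - 1*(-4)) = -3 + (3 + 4) = -3 + 7 = 4)
N = 190490 (N = (-43 - 100*4)*(-430) = (-43 - 400)*(-430) = -443*(-430) = 190490)
a = 1024985 (a = 269 + 1024716 = 1024985)
S = 421695 (S = 612185 - 1*190490 = 612185 - 190490 = 421695)
S + a = 421695 + 1024985 = 1446680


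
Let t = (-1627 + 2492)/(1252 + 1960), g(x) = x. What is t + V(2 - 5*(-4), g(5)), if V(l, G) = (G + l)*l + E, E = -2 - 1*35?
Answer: 1789949/3212 ≈ 557.27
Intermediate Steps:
E = -37 (E = -2 - 35 = -37)
t = 865/3212 ≈ 0.26930
V(l, G) = -37 + l*(G + l) (V(l, G) = (G + l)*l - 37 = l*(G + l) - 37 = -37 + l*(G + l))
t + V(2 - 5*(-4), g(5)) = 865/3212 + (-37 + (2 - 5*(-4))**2 + 5*(2 - 5*(-4))) = 865/3212 + (-37 + (2 + 20)**2 + 5*(2 + 20)) = 865/3212 + (-37 + 22**2 + 5*22) = 865/3212 + (-37 + 484 + 110) = 865/3212 + 557 = 1789949/3212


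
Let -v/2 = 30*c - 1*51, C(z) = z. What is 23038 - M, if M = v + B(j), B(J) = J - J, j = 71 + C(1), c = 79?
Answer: 27676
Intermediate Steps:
j = 72 (j = 71 + 1 = 72)
B(J) = 0
v = -4638 (v = -2*(30*79 - 1*51) = -2*(2370 - 51) = -2*2319 = -4638)
M = -4638 (M = -4638 + 0 = -4638)
23038 - M = 23038 - 1*(-4638) = 23038 + 4638 = 27676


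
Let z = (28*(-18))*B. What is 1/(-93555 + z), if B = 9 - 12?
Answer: -1/92043 ≈ -1.0864e-5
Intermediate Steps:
B = -3
z = 1512 (z = (28*(-18))*(-3) = -504*(-3) = 1512)
1/(-93555 + z) = 1/(-93555 + 1512) = 1/(-92043) = -1/92043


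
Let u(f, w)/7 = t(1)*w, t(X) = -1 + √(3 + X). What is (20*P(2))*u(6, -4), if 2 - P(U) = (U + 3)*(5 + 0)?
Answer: 12880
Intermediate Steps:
u(f, w) = 7*w (u(f, w) = 7*((-1 + √(3 + 1))*w) = 7*((-1 + √4)*w) = 7*((-1 + 2)*w) = 7*(1*w) = 7*w)
P(U) = -13 - 5*U (P(U) = 2 - (U + 3)*(5 + 0) = 2 - (3 + U)*5 = 2 - (15 + 5*U) = 2 + (-15 - 5*U) = -13 - 5*U)
(20*P(2))*u(6, -4) = (20*(-13 - 5*2))*(7*(-4)) = (20*(-13 - 10))*(-28) = (20*(-23))*(-28) = -460*(-28) = 12880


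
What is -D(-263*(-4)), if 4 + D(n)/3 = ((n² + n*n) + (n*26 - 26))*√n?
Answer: 12 - 13444404*√263 ≈ -2.1803e+8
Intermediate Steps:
D(n) = -12 + 3*√n*(-26 + 2*n² + 26*n) (D(n) = -12 + 3*(((n² + n*n) + (n*26 - 26))*√n) = -12 + 3*(((n² + n²) + (26*n - 26))*√n) = -12 + 3*((2*n² + (-26 + 26*n))*√n) = -12 + 3*((-26 + 2*n² + 26*n)*√n) = -12 + 3*(√n*(-26 + 2*n² + 26*n)) = -12 + 3*√n*(-26 + 2*n² + 26*n))
-D(-263*(-4)) = -(-12 - 78*2*√263 + 6*(-263*(-4))^(5/2) + 78*(-263*(-4))^(3/2)) = -(-12 - 156*√263 + 6*1052^(5/2) + 78*1052^(3/2)) = -(-12 - 156*√263 + 6*(2213408*√263) + 78*(2104*√263)) = -(-12 - 156*√263 + 13280448*√263 + 164112*√263) = -(-12 + 13444404*√263) = 12 - 13444404*√263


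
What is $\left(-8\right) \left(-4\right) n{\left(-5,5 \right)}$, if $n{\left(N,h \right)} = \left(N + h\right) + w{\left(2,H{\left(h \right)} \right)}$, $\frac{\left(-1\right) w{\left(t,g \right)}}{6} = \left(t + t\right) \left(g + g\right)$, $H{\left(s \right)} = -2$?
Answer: $3072$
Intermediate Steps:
$w{\left(t,g \right)} = - 24 g t$ ($w{\left(t,g \right)} = - 6 \left(t + t\right) \left(g + g\right) = - 6 \cdot 2 t 2 g = - 6 \cdot 4 g t = - 24 g t$)
$n{\left(N,h \right)} = 96 + N + h$ ($n{\left(N,h \right)} = \left(N + h\right) - \left(-48\right) 2 = \left(N + h\right) + 96 = 96 + N + h$)
$\left(-8\right) \left(-4\right) n{\left(-5,5 \right)} = \left(-8\right) \left(-4\right) \left(96 - 5 + 5\right) = 32 \cdot 96 = 3072$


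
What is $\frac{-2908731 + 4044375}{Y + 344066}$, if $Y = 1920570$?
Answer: $\frac{283911}{566159} \approx 0.50147$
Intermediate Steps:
$\frac{-2908731 + 4044375}{Y + 344066} = \frac{-2908731 + 4044375}{1920570 + 344066} = \frac{1135644}{2264636} = 1135644 \cdot \frac{1}{2264636} = \frac{283911}{566159}$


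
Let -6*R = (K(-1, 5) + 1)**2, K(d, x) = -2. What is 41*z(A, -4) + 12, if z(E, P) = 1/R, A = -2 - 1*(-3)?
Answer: -234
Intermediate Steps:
A = 1 (A = -2 + 3 = 1)
R = -1/6 (R = -(-2 + 1)**2/6 = -1/6*(-1)**2 = -1/6*1 = -1/6 ≈ -0.16667)
z(E, P) = -6 (z(E, P) = 1/(-1/6) = -6)
41*z(A, -4) + 12 = 41*(-6) + 12 = -246 + 12 = -234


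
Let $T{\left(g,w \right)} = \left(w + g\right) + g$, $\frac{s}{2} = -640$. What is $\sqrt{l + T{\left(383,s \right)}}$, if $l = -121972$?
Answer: $i \sqrt{122486} \approx 349.98 i$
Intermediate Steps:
$s = -1280$ ($s = 2 \left(-640\right) = -1280$)
$T{\left(g,w \right)} = w + 2 g$ ($T{\left(g,w \right)} = \left(g + w\right) + g = w + 2 g$)
$\sqrt{l + T{\left(383,s \right)}} = \sqrt{-121972 + \left(-1280 + 2 \cdot 383\right)} = \sqrt{-121972 + \left(-1280 + 766\right)} = \sqrt{-121972 - 514} = \sqrt{-122486} = i \sqrt{122486}$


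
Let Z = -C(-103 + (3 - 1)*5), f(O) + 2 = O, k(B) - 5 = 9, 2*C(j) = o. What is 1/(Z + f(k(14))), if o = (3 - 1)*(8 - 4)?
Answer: 1/8 ≈ 0.12500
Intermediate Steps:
o = 8 (o = 2*4 = 8)
C(j) = 4 (C(j) = (1/2)*8 = 4)
k(B) = 14 (k(B) = 5 + 9 = 14)
f(O) = -2 + O
Z = -4 (Z = -1*4 = -4)
1/(Z + f(k(14))) = 1/(-4 + (-2 + 14)) = 1/(-4 + 12) = 1/8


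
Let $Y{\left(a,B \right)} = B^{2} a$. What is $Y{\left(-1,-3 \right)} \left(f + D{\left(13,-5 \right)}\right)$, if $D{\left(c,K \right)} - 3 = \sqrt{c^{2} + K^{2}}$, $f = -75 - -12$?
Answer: $540 - 9 \sqrt{194} \approx 414.64$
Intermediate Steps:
$f = -63$ ($f = -75 + 12 = -63$)
$Y{\left(a,B \right)} = a B^{2}$
$D{\left(c,K \right)} = 3 + \sqrt{K^{2} + c^{2}}$ ($D{\left(c,K \right)} = 3 + \sqrt{c^{2} + K^{2}} = 3 + \sqrt{K^{2} + c^{2}}$)
$Y{\left(-1,-3 \right)} \left(f + D{\left(13,-5 \right)}\right) = - \left(-3\right)^{2} \left(-63 + \left(3 + \sqrt{\left(-5\right)^{2} + 13^{2}}\right)\right) = \left(-1\right) 9 \left(-63 + \left(3 + \sqrt{25 + 169}\right)\right) = - 9 \left(-63 + \left(3 + \sqrt{194}\right)\right) = - 9 \left(-60 + \sqrt{194}\right) = 540 - 9 \sqrt{194}$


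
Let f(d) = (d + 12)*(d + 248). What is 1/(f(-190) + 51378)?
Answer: 1/41054 ≈ 2.4358e-5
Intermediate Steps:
f(d) = (12 + d)*(248 + d)
1/(f(-190) + 51378) = 1/((2976 + (-190)² + 260*(-190)) + 51378) = 1/((2976 + 36100 - 49400) + 51378) = 1/(-10324 + 51378) = 1/41054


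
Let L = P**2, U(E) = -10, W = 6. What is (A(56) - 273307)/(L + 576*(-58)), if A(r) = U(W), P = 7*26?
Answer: 273317/284 ≈ 962.38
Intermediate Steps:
P = 182
A(r) = -10
L = 33124 (L = 182**2 = 33124)
(A(56) - 273307)/(L + 576*(-58)) = (-10 - 273307)/(33124 + 576*(-58)) = -273317/(33124 - 33408) = -273317/(-284) = -273317*(-1/284) = 273317/284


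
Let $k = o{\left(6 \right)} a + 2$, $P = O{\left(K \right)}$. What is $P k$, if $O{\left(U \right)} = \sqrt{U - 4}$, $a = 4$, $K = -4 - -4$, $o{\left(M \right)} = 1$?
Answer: $12 i \approx 12.0 i$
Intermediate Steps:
$K = 0$ ($K = -4 + 4 = 0$)
$O{\left(U \right)} = \sqrt{-4 + U}$
$P = 2 i$ ($P = \sqrt{-4 + 0} = \sqrt{-4} = 2 i \approx 2.0 i$)
$k = 6$ ($k = 1 \cdot 4 + 2 = 4 + 2 = 6$)
$P k = 2 i 6 = 12 i$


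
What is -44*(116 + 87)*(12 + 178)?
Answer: -1697080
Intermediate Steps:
-44*(116 + 87)*(12 + 178) = -8932*190 = -44*38570 = -1697080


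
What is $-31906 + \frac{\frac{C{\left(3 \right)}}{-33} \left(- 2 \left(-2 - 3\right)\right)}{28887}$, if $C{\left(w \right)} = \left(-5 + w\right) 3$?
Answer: $- \frac{10138354822}{317757} \approx -31906.0$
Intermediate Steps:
$C{\left(w \right)} = -15 + 3 w$
$-31906 + \frac{\frac{C{\left(3 \right)}}{-33} \left(- 2 \left(-2 - 3\right)\right)}{28887} = -31906 + \frac{\frac{-15 + 3 \cdot 3}{-33} \left(- 2 \left(-2 - 3\right)\right)}{28887} = -31906 + \left(-15 + 9\right) \left(- \frac{1}{33}\right) \left(\left(-2\right) \left(-5\right)\right) \frac{1}{28887} = -31906 + \left(-6\right) \left(- \frac{1}{33}\right) 10 \cdot \frac{1}{28887} = -31906 + \frac{2}{11} \cdot 10 \cdot \frac{1}{28887} = -31906 + \frac{20}{11} \cdot \frac{1}{28887} = -31906 + \frac{20}{317757} = - \frac{10138354822}{317757}$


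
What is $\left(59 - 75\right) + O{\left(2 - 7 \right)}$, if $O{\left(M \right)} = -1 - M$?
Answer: $-12$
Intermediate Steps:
$\left(59 - 75\right) + O{\left(2 - 7 \right)} = \left(59 - 75\right) - \left(3 - 7\right) = -16 - -4 = -16 + \left(-1 + 5\right) = -16 + 4 = -12$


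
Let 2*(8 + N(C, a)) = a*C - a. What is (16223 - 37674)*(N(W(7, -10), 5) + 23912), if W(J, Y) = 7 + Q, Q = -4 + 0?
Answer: -512871959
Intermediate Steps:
Q = -4
W(J, Y) = 3 (W(J, Y) = 7 - 4 = 3)
N(C, a) = -8 - a/2 + C*a/2 (N(C, a) = -8 + (a*C - a)/2 = -8 + (C*a - a)/2 = -8 + (-a + C*a)/2 = -8 + (-a/2 + C*a/2) = -8 - a/2 + C*a/2)
(16223 - 37674)*(N(W(7, -10), 5) + 23912) = (16223 - 37674)*((-8 - ½*5 + (½)*3*5) + 23912) = -21451*((-8 - 5/2 + 15/2) + 23912) = -21451*(-3 + 23912) = -21451*23909 = -512871959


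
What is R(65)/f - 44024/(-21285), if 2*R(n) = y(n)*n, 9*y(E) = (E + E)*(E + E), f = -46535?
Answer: 49978706/66033165 ≈ 0.75687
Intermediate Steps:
y(E) = 4*E²/9 (y(E) = ((E + E)*(E + E))/9 = ((2*E)*(2*E))/9 = (4*E²)/9 = 4*E²/9)
R(n) = 2*n³/9 (R(n) = ((4*n²/9)*n)/2 = (4*n³/9)/2 = 2*n³/9)
R(65)/f - 44024/(-21285) = ((2/9)*65³)/(-46535) - 44024/(-21285) = ((2/9)*274625)*(-1/46535) - 44024*(-1/21285) = (549250/9)*(-1/46535) + 44024/21285 = -109850/83763 + 44024/21285 = 49978706/66033165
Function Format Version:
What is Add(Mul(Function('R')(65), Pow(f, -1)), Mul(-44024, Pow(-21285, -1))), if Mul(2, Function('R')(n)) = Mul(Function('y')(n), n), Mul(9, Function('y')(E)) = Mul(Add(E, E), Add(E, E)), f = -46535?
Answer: Rational(49978706, 66033165) ≈ 0.75687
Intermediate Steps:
Function('y')(E) = Mul(Rational(4, 9), Pow(E, 2)) (Function('y')(E) = Mul(Rational(1, 9), Mul(Add(E, E), Add(E, E))) = Mul(Rational(1, 9), Mul(Mul(2, E), Mul(2, E))) = Mul(Rational(1, 9), Mul(4, Pow(E, 2))) = Mul(Rational(4, 9), Pow(E, 2)))
Function('R')(n) = Mul(Rational(2, 9), Pow(n, 3)) (Function('R')(n) = Mul(Rational(1, 2), Mul(Mul(Rational(4, 9), Pow(n, 2)), n)) = Mul(Rational(1, 2), Mul(Rational(4, 9), Pow(n, 3))) = Mul(Rational(2, 9), Pow(n, 3)))
Add(Mul(Function('R')(65), Pow(f, -1)), Mul(-44024, Pow(-21285, -1))) = Add(Mul(Mul(Rational(2, 9), Pow(65, 3)), Pow(-46535, -1)), Mul(-44024, Pow(-21285, -1))) = Add(Mul(Mul(Rational(2, 9), 274625), Rational(-1, 46535)), Mul(-44024, Rational(-1, 21285))) = Add(Mul(Rational(549250, 9), Rational(-1, 46535)), Rational(44024, 21285)) = Add(Rational(-109850, 83763), Rational(44024, 21285)) = Rational(49978706, 66033165)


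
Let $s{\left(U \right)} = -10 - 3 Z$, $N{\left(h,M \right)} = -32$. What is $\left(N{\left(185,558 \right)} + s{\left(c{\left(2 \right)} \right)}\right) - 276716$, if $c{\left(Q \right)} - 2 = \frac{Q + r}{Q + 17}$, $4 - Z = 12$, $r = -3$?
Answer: $-276734$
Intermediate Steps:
$Z = -8$ ($Z = 4 - 12 = -8$)
$c{\left(Q \right)} = 2 + \frac{-3 + Q}{17 + Q}$ ($c{\left(Q \right)} = 2 + \frac{Q - 3}{Q + 17} = 2 + \frac{-3 + Q}{17 + Q}$)
$s{\left(U \right)} = 14$ ($s{\left(U \right)} = -10 - -24 = -10 + 24 = 14$)
$\left(N{\left(185,558 \right)} + s{\left(c{\left(2 \right)} \right)}\right) - 276716 = \left(-32 + 14\right) - 276716 = -18 - 276716 = -276734$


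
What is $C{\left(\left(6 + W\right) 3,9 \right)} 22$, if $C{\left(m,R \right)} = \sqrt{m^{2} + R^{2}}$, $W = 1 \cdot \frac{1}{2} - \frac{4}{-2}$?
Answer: $165 \sqrt{13} \approx 594.92$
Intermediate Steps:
$W = \frac{5}{2}$ ($W = 1 \cdot \frac{1}{2} - -2 = \frac{1}{2} + 2 = \frac{5}{2} \approx 2.5$)
$C{\left(m,R \right)} = \sqrt{R^{2} + m^{2}}$
$C{\left(\left(6 + W\right) 3,9 \right)} 22 = \sqrt{9^{2} + \left(\left(6 + \frac{5}{2}\right) 3\right)^{2}} \cdot 22 = \sqrt{81 + \left(\frac{17}{2} \cdot 3\right)^{2}} \cdot 22 = \sqrt{81 + \left(\frac{51}{2}\right)^{2}} \cdot 22 = \sqrt{81 + \frac{2601}{4}} \cdot 22 = \sqrt{\frac{2925}{4}} \cdot 22 = \frac{15 \sqrt{13}}{2} \cdot 22 = 165 \sqrt{13}$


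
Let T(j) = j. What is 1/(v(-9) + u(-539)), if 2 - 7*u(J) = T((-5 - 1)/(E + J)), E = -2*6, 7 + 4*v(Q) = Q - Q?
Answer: -15428/22615 ≈ -0.68220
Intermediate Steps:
v(Q) = -7/4 (v(Q) = -7/4 + (Q - Q)/4 = -7/4 + (1/4)*0 = -7/4 + 0 = -7/4)
E = -12
u(J) = 2/7 + 6/(7*(-12 + J)) (u(J) = 2/7 - (-5 - 1)/(7*(-12 + J)) = 2/7 - (-6)/(7*(-12 + J)) = 2/7 + 6/(7*(-12 + J)))
1/(v(-9) + u(-539)) = 1/(-7/4 + 2*(-9 - 539)/(7*(-12 - 539))) = 1/(-7/4 + (2/7)*(-548)/(-551)) = 1/(-7/4 + (2/7)*(-1/551)*(-548)) = 1/(-7/4 + 1096/3857) = 1/(-22615/15428) = -15428/22615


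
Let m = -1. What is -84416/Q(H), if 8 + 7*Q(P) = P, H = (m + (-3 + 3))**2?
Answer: 84416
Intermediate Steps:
H = 1 (H = (-1 + (-3 + 3))**2 = (-1 + 0)**2 = (-1)**2 = 1)
Q(P) = -8/7 + P/7
-84416/Q(H) = -84416/(-8/7 + (1/7)*1) = -84416/(-8/7 + 1/7) = -84416/(-1) = -84416*(-1) = 84416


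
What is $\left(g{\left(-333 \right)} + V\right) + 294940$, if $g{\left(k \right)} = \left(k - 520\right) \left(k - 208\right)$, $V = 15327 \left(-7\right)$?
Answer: $649124$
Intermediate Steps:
$V = -107289$
$g{\left(k \right)} = \left(-520 + k\right) \left(-208 + k\right)$
$\left(g{\left(-333 \right)} + V\right) + 294940 = \left(\left(108160 + \left(-333\right)^{2} - -242424\right) - 107289\right) + 294940 = \left(\left(108160 + 110889 + 242424\right) - 107289\right) + 294940 = \left(461473 - 107289\right) + 294940 = 354184 + 294940 = 649124$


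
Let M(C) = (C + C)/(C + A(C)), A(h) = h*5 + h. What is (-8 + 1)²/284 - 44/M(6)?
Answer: -43687/284 ≈ -153.83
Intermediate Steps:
A(h) = 6*h (A(h) = 5*h + h = 6*h)
M(C) = 2/7 (M(C) = (C + C)/(C + 6*C) = (2*C)/((7*C)) = (2*C)*(1/(7*C)) = 2/7)
(-8 + 1)²/284 - 44/M(6) = (-8 + 1)²/284 - 44/2/7 = (-7)²*(1/284) - 44*7/2 = 49*(1/284) - 154 = 49/284 - 154 = -43687/284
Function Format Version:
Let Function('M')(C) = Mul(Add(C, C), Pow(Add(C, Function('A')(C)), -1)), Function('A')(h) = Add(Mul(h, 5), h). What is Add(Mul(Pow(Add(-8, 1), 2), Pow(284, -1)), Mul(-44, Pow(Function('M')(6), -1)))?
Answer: Rational(-43687, 284) ≈ -153.83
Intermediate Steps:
Function('A')(h) = Mul(6, h) (Function('A')(h) = Add(Mul(5, h), h) = Mul(6, h))
Function('M')(C) = Rational(2, 7) (Function('M')(C) = Mul(Add(C, C), Pow(Add(C, Mul(6, C)), -1)) = Mul(Mul(2, C), Pow(Mul(7, C), -1)) = Mul(Mul(2, C), Mul(Rational(1, 7), Pow(C, -1))) = Rational(2, 7))
Add(Mul(Pow(Add(-8, 1), 2), Pow(284, -1)), Mul(-44, Pow(Function('M')(6), -1))) = Add(Mul(Pow(Add(-8, 1), 2), Pow(284, -1)), Mul(-44, Pow(Rational(2, 7), -1))) = Add(Mul(Pow(-7, 2), Rational(1, 284)), Mul(-44, Rational(7, 2))) = Add(Mul(49, Rational(1, 284)), -154) = Add(Rational(49, 284), -154) = Rational(-43687, 284)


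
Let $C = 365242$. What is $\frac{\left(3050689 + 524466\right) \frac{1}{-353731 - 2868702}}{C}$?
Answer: $- \frac{3575155}{1176967873786} \approx -3.0376 \cdot 10^{-6}$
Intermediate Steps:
$\frac{\left(3050689 + 524466\right) \frac{1}{-353731 - 2868702}}{C} = \frac{\left(3050689 + 524466\right) \frac{1}{-353731 - 2868702}}{365242} = \frac{3575155}{-3222433} \cdot \frac{1}{365242} = 3575155 \left(- \frac{1}{3222433}\right) \frac{1}{365242} = \left(- \frac{3575155}{3222433}\right) \frac{1}{365242} = - \frac{3575155}{1176967873786}$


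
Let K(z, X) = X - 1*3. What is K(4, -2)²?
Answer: 25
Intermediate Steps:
K(z, X) = -3 + X (K(z, X) = X - 3 = -3 + X)
K(4, -2)² = (-3 - 2)² = (-5)² = 25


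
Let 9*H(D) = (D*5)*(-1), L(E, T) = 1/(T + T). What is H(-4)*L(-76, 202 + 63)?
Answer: 2/477 ≈ 0.0041929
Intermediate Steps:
L(E, T) = 1/(2*T)
H(D) = -5*D/9 (H(D) = ((D*5)*(-1))/9 = ((5*D)*(-1))/9 = (-5*D)/9 = -5*D/9)
H(-4)*L(-76, 202 + 63) = (-5/9*(-4))*(1/(2*(202 + 63))) = 20*((½)/265)/9 = 20*((½)*(1/265))/9 = (20/9)*(1/530) = 2/477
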